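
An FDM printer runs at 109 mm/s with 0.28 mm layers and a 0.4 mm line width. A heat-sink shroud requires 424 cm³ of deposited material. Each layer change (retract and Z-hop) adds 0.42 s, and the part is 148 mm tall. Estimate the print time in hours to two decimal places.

9.71 hours

Extrusion cross-section = 0.28 × 0.4 = 0.112 mm².
Toolpath length = 424 cm³ / 0.112 mm² = 424000 / 0.112 = 3785714.3 mm.
Extrusion time = 3785714.3 / 109, so 34731.3 s.
Layers = ⌈148/0.28⌉ = 529.
Z-hop total = 529 × 0.42 = 222.18 s.
Total = 34731.3 + 222.18 = 34953.48 s = 9.71 hours.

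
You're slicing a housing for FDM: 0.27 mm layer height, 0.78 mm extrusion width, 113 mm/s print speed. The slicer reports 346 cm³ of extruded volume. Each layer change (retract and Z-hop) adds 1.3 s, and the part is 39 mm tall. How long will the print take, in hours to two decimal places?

Line area = 0.27 × 0.78, so 0.2106 mm².
Toolpath length = 346 cm³ / 0.2106 mm² = 346000 / 0.2106 = 1642925 mm.
Print-move time: 1642925 / 113 → 14539.2 s.
Layer count = ceil(39 / 0.27) = 145.
Z-hop total: 145 × 1.3 → 188.5 s.
Total = 14539.2 + 188.5 = 14727.7 s = 4.09 hours.

4.09 hours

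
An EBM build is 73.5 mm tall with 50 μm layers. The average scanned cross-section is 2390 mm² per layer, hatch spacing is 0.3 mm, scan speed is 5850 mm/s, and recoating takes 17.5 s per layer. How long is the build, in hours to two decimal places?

Layers = ⌈73.5/0.05⌉ = 1470.
Scan path per layer = 2390 / 0.3 = 7966.7 mm.
Per-layer scan time = 7966.7 / 5850 = 1.3618 s.
Layer cycle = 1.3618 + 17.5 = 18.8618 s.
1470 layers × 18.8618 s/layer = 27726.846 s, i.e. 7.70 hours.

7.70 hours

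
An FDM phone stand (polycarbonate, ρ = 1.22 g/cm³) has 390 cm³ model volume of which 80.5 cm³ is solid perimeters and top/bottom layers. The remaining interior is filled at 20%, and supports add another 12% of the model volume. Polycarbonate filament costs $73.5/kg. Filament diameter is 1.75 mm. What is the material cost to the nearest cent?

$16.97

Volume inside the shell: 390 − 80.5 → 309.5 cm³.
Infill volume = 0.20 × 309.5 = 61.9 cm³.
Support = 0.12 × 390 = 46.8 cm³.
Deposited volume = 80.5 + 61.9 + 46.8 = 189.2 cm³.
Mass = 189.2 × 1.22 = 230.824 g.
Cost = 230.824 g / 1000 × $73.5/kg = $16.97.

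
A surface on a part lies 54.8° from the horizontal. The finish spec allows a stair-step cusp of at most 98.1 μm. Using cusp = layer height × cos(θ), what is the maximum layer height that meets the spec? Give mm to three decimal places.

0.170 mm

cos(54.8°) = 0.5764; t_max = 0.0981/0.5764 = 0.170 mm.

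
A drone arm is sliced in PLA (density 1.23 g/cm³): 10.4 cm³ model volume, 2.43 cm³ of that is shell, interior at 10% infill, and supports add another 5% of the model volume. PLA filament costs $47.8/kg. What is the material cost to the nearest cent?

Volume inside the shell: 10.4 − 2.43 → 7.97 cm³.
Infill deposited = 0.10 × 7.97, so 0.797 cm³.
Support = 0.05 × 10.4 = 0.52 cm³.
Total extruded: 2.43 + 0.797 + 0.52 → 3.747 cm³.
Mass: 3.747 × 1.23 → 4.60881 g.
Cost = 4.60881 g / 1000 × $47.8/kg = $0.22.

$0.22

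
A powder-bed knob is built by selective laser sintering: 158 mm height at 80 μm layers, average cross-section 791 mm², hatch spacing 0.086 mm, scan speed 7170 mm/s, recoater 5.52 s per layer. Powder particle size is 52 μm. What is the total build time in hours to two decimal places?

3.73 hours

Layer count = ceil(158 / 0.08) = 1975.
Per-layer scan distance = 791 / 0.086, so 9197.7 mm.
Laser time per layer: 9197.7 / 7170 → 1.2828 s.
Layer cycle: 1.2828 + 5.52 → 6.8028 s.
Build time = 1975 × 6.8028 = 13435.53 s = 3.73 hours.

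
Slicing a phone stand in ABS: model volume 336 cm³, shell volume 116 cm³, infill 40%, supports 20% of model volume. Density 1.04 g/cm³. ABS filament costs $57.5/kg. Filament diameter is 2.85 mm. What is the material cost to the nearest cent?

Volume inside the shell: 336 − 116 → 220 cm³.
Infill deposited: 0.40 × 220 → 88 cm³.
Support = 0.20 × 336 = 67.2 cm³.
Deposited volume: 116 + 88 + 67.2 → 271.2 cm³.
Mass: 271.2 × 1.04 → 282.048 g.
At $57.5/kg: 282.048/1000 × 57.5 = $16.22.

$16.22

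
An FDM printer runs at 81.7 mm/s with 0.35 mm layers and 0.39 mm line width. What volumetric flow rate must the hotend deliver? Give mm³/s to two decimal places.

Bead cross-section: 0.35 × 0.39 → 0.1365 mm².
Volumetric flow = 81.7 × 0.1365 = 11.15 mm³/s.

11.15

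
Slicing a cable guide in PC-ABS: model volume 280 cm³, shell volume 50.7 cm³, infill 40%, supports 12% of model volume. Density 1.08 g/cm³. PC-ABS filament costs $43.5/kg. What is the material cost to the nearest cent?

$8.27

Volume inside the shell = 280 − 50.7, so 229.3 cm³.
Infill deposited = 0.40 × 229.3, so 91.72 cm³.
Support = 0.12 × 280, so 33.6 cm³.
Total printed volume: 50.7 + 91.72 + 33.6 → 176.02 cm³.
Mass: 176.02 × 1.08 → 190.1016 g.
At $43.5/kg: 190.1016/1000 × 43.5 = $8.27.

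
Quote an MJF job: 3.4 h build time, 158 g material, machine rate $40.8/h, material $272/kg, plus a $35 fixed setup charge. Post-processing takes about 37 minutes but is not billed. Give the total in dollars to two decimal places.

Machine cost: 40.8 × 3.4 → $138.72.
Feedstock cost: 272 × 158/1000 → $42.976.
Total = 138.72 + 42.976 + 35 = 216.696 ≈ $216.70.

$216.70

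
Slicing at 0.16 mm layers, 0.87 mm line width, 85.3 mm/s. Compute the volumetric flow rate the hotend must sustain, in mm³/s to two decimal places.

11.87

A = 0.16 × 0.87, so 0.1392 mm².
Volumetric flow = 85.3 × 0.1392 = 11.87 mm³/s.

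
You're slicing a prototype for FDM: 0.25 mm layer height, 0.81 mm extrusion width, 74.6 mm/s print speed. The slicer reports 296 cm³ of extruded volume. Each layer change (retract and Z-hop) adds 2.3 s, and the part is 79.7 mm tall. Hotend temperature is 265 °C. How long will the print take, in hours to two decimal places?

5.65 hours

Extrusion cross-section = 0.25 × 0.81 = 0.2025 mm².
Toolpath length = 296 cm³ / 0.2025 mm² = 296000 / 0.2025 = 1461728.4 mm.
Print-move time = 1461728.4 / 74.6 = 19594.2 s.
Layer count = ceil(79.7 / 0.25) = 319.
Layer-change overhead = 319 × 2.3 = 733.7 s.
Total = 19594.2 + 733.7 = 20327.9 s = 5.65 hours.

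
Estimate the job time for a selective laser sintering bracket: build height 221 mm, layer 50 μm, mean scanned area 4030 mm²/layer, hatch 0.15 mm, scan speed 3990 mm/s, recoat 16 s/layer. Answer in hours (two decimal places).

27.91 hours

Layer count = ceil(221 / 0.05) = 4420.
Per-layer scan distance: 4030 / 0.15 → 26866.7 mm.
Per-layer scan time: 26866.7 / 3990 → 6.7335 s.
Time per layer = 6.7335 + 16, so 22.7335 s.
Total: 4420 × 22.7335 s = 100482.07 s → 27.91 hours.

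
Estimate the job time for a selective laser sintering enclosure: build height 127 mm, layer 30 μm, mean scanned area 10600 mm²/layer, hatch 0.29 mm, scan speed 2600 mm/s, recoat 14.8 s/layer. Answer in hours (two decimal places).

Layer count = ceil(127 / 0.03) = 4234.
Per-layer scan distance = 10600 / 0.29 = 36551.7 mm.
Per-layer scan time = 36551.7 / 2600, so 14.0583 s.
Time per layer = 14.0583 + 14.8 = 28.8583 s.
Total: 4234 × 28.8583 s = 122186.0422 s → 33.94 hours.

33.94 hours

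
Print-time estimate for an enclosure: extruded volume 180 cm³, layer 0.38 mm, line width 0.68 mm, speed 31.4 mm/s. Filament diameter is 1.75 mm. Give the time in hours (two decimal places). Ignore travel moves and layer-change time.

6.16 hours

Extrusion cross-section = 0.38 × 0.68, so 0.2584 mm².
Toolpath length = 180 cm³ / 0.2584 mm² = 180000 / 0.2584 = 696594.4 mm.
Extrusion time: 696594.4 / 31.4 → 22184.5 s.
That's 22184.5 s → 6.16 hours.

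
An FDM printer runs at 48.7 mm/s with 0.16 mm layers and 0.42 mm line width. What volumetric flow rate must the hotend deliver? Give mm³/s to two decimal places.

A = 0.16 × 0.42, so 0.0672 mm².
Q = v·A = 48.7 × 0.0672 = 3.27 mm³/s.

3.27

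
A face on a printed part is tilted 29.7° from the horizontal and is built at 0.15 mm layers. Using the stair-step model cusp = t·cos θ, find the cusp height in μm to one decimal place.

130.3 μm

h_c = t·cos θ = 0.15 × 0.8686 = 0.13029 mm (130.3 μm).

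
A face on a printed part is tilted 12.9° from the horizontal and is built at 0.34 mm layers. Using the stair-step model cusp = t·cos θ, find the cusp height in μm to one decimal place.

331.4 μm

Cusp = layer height × cos(12.9°) = 0.34 × 0.9748 = 0.331432 mm = 331.4 μm.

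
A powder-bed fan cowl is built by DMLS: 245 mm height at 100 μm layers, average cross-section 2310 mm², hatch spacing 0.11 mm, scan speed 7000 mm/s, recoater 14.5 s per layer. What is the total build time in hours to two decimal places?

Layers = ⌈245/0.1⌉ = 2450.
Hatch length per layer = 2310 / 0.11 = 21000 mm.
Laser time per layer: 21000 / 7000 → 3 s.
Layer cycle = 3 + 14.5, so 17.5 s.
2450 layers × 17.5 s/layer = 42875 s, i.e. 11.91 hours.

11.91 hours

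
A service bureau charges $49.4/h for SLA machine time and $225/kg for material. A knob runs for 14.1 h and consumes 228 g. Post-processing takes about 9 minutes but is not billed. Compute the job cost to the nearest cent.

$747.84

Time charge: 49.4 × 14.1 → $696.54.
Feedstock cost: 225 × 228/1000 → $51.30.
Job cost: 696.54 + 51.30 = $747.84.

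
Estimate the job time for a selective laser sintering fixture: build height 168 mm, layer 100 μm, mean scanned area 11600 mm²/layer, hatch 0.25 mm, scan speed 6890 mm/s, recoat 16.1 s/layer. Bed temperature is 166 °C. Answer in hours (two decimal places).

10.66 hours

Layers = ⌈168/0.1⌉ = 1680.
Hatch length per layer: 11600 / 0.25 → 46400 mm.
Scan time per layer = 46400 / 6890 = 6.7344 s.
Layer cycle = 6.7344 + 16.1, so 22.8344 s.
1680 layers × 22.8344 s/layer = 38361.792 s, i.e. 10.66 hours.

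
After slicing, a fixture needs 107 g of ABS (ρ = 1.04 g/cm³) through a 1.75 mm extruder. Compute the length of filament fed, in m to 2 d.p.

Volume = 107 g / 1.04 g·cm⁻³ = 102.8846 cm³ = 102884.6 mm³.
Filament cross-section = π × (1.75/2)² = 2.4053 mm².
L = V/A = 102884.6/2.4053 = 42774.12 mm → 42.77 m.

42.77 m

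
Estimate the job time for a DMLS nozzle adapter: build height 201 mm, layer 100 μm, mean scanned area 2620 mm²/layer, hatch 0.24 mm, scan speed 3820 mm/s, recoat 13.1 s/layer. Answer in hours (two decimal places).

8.91 hours

Layers = ⌈201/0.1⌉ = 2010.
Hatch length per layer = 2620 / 0.24 = 10916.7 mm.
Scan time per layer: 10916.7 / 3820 → 2.8578 s.
Layer cycle = 2.8578 + 13.1, so 15.9578 s.
Total: 2010 × 15.9578 s = 32075.178 s → 8.91 hours.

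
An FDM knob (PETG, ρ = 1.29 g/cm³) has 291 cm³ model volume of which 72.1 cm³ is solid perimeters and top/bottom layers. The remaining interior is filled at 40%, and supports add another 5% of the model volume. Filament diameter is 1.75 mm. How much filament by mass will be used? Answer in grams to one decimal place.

224.7 g

Infill region: 291 − 72.1 → 218.9 cm³.
Infill volume: 0.40 × 218.9 → 87.56 cm³.
Support = 0.05 × 291 = 14.55 cm³.
Deposited volume = 72.1 + 87.56 + 14.55 = 174.21 cm³.
Mass: 174.21 × 1.29 → 224.7309 g.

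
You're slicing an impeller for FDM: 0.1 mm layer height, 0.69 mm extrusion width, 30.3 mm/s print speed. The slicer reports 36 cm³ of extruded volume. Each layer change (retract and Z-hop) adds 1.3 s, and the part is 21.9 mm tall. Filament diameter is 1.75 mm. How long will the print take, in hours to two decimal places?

4.86 hours

Line area = 0.1 × 0.69, so 0.069 mm².
Path length: 36000 mm³ / 0.069 mm² → 521739.1 mm.
Extrusion time = 521739.1 / 30.3, so 17219.1 s.
Layers = ⌈21.9/0.1⌉ = 219.
Non-print overhead: 219 × 1.3 → 284.7 s.
Total = 17219.1 + 284.7 = 17503.8 s = 4.86 hours.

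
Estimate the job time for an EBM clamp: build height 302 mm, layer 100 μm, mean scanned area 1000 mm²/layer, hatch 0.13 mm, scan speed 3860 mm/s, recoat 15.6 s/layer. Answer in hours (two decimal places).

14.76 hours

Layers = ⌈302/0.1⌉ = 3020.
Scan path per layer = 1000 / 0.13, so 7692.3 mm.
Scan time per layer = 7692.3 / 3860 = 1.9928 s.
Per-layer time = 1.9928 + 15.6 = 17.5928 s.
Total: 3020 × 17.5928 s = 53130.256 s → 14.76 hours.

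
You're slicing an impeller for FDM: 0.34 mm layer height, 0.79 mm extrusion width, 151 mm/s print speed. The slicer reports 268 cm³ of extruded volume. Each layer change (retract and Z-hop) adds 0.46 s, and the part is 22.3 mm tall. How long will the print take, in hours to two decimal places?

Extrusion cross-section: 0.34 × 0.79 → 0.2686 mm².
Toolpath length = 268 cm³ / 0.2686 mm² = 268000 / 0.2686 = 997766.2 mm.
Extrusion time = 997766.2 / 151, so 6607.7 s.
Number of layers: 22.3 / 0.34 → 66 (rounded up).
Non-print overhead = 66 × 0.46, so 30.36 s.
Total = 6607.7 + 30.36 = 6638.06 s = 1.84 hours.

1.84 hours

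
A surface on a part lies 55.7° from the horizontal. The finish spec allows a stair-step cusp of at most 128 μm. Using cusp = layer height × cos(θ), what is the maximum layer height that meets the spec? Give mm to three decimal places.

0.227 mm

t = h_c / cos θ = 0.128 / 0.5635 = 0.227 mm.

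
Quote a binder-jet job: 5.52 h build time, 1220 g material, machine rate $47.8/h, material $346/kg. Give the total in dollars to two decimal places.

$685.98

Machine-time cost = 47.8 × 5.52, so $263.856.
Feedstock cost: 346 × 1220/1000 → $422.12.
Total = 263.856 + 422.12 = 685.976 ≈ $685.98.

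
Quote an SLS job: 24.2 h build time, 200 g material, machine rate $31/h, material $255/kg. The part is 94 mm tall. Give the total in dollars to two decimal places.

Time charge = 31 × 24.2 = $750.20.
Material charge = 255 × 200/1000, so $51.00.
Total = 750.20 + 51.00 = $801.20.

$801.20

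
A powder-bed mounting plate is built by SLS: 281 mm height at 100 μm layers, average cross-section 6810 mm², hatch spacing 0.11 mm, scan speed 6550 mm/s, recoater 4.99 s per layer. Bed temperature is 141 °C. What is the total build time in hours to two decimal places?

Layer count = ceil(281 / 0.1) = 2810.
Hatch length per layer = 6810 / 0.11, so 61909.1 mm.
Laser time per layer: 61909.1 / 6550 → 9.4518 s.
Time per layer = 9.4518 + 4.99, so 14.4418 s.
Build time = 2810 × 14.4418 = 40581.458 s = 11.27 hours.

11.27 hours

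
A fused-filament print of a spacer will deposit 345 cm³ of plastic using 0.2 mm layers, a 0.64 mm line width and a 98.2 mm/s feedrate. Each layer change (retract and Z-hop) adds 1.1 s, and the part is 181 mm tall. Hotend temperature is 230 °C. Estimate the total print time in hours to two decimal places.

7.90 hours

Line area = 0.2 × 0.64, so 0.128 mm².
Total extruded path = 345000/0.128 = 2695312.5 mm.
Time extruding = 2695312.5 / 98.2, so 27447.2 s.
Number of layers: 181 / 0.2 → 905 (rounded up).
Non-print overhead: 905 × 1.1 → 995.5 s.
Total = 27447.2 + 995.5 = 28442.7 s = 7.90 hours.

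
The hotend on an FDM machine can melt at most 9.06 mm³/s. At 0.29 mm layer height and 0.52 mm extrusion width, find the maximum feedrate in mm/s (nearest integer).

60 mm/s

Bead cross-section = 0.29 × 0.52, so 0.1508 mm².
Max speed = 9.06 / 0.1508 = 60.08 ≈ 60 mm/s.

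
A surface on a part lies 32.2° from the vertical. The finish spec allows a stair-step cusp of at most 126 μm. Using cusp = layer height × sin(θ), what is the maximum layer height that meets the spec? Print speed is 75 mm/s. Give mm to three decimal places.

0.236 mm

sin(32.2°) = 0.5329; t_max = 0.126/0.5329 = 0.236 mm.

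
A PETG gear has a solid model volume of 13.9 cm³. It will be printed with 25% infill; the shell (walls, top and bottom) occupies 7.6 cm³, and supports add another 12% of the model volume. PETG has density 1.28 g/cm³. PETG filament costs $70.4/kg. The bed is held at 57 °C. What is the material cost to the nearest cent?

Volume inside the shell = 13.9 − 7.6 = 6.3 cm³.
Infill deposited = 0.25 × 6.3 = 1.575 cm³.
Support = 0.12 × 13.9 = 1.668 cm³.
Total extruded = 7.6 + 1.575 + 1.668, so 10.843 cm³.
Mass = 10.843 × 1.28, so 13.87904 g.
At $70.4/kg: 13.87904/1000 × 70.4 = $0.98.

$0.98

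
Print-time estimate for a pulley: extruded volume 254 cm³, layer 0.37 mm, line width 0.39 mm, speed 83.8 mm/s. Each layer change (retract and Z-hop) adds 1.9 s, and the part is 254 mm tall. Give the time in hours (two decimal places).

6.20 hours

Bead cross-section: 0.37 × 0.39 → 0.1443 mm².
Total extruded path = 254000/0.1443 = 1760221.8 mm.
Print-move time = 1760221.8 / 83.8, so 21005 s.
Layers = ⌈254/0.37⌉ = 687.
Z-hop total = 687 × 1.9, so 1305.3 s.
Total = 21005 + 1305.3 = 22310.3 s = 6.20 hours.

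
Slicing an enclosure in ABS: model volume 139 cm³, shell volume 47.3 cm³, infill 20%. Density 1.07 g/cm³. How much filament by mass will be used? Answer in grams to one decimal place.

70.2 g

Interior volume: 139 − 47.3 → 91.7 cm³.
Infill deposited = 0.20 × 91.7 = 18.34 cm³.
Total printed volume = 47.3 + 18.34 = 65.64 cm³.
Mass = 65.64 × 1.07 = 70.2348 g.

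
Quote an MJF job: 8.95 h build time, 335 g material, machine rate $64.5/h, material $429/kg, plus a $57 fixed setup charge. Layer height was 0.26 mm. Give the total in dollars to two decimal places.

Machine cost: 64.5 × 8.95 → $577.275.
Material charge = 429 × 335/1000 = $143.715.
Adding setup: 577.275 + 143.715 + 57 → $777.99.

$777.99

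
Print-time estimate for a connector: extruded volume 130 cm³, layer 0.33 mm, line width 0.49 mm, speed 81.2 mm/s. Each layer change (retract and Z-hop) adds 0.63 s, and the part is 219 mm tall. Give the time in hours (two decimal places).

Line area = 0.33 × 0.49, so 0.1617 mm².
Toolpath length = 130 cm³ / 0.1617 mm² = 130000 / 0.1617 = 803957.9 mm.
Extrusion time: 803957.9 / 81.2 → 9901 s.
Layer count = ceil(219 / 0.33) = 664.
Layer-change overhead = 664 × 0.63 = 418.32 s.
Total = 9901 + 418.32 = 10319.32 s = 2.87 hours.

2.87 hours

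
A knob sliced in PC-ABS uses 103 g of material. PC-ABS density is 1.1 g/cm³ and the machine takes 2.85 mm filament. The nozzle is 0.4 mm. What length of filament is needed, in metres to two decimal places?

14.68 m

Volume = 103 g / 1.1 g·cm⁻³ = 93.6364 cm³ = 93636.4 mm³.
Cross-section of 2.85 mm filament: π·(2.85/2)² = 6.3794 mm².
Length = 93636.4 / 6.3794 = 14677.93 mm = 14.68 m.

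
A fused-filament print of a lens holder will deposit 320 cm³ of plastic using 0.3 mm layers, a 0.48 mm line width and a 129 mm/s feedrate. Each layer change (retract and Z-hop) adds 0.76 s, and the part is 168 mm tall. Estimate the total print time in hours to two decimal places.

Bead cross-section = 0.3 × 0.48 = 0.144 mm².
Path length: 320000 mm³ / 0.144 mm² → 2222222.2 mm.
Print-move time = 2222222.2 / 129 = 17226.5 s.
Layers = ⌈168/0.3⌉ = 560.
Z-hop total: 560 × 0.76 → 425.6 s.
Altogether 17226.5 + 425.6 = 17652.1 s, i.e. 4.90 hours.

4.90 hours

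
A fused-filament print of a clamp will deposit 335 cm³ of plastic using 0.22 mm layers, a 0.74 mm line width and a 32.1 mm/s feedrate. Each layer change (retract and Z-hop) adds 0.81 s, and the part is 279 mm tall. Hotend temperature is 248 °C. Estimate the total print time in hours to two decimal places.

Bead cross-section: 0.22 × 0.74 → 0.1628 mm².
Total extruded path = 335000/0.1628 = 2057739.6 mm.
Extrusion time = 2057739.6 / 32.1, so 64104 s.
Number of layers: 279 / 0.22 → 1269 (rounded up).
Non-print overhead = 1269 × 0.81 = 1027.89 s.
Total = 64104 + 1027.89 = 65131.89 s = 18.09 hours.

18.09 hours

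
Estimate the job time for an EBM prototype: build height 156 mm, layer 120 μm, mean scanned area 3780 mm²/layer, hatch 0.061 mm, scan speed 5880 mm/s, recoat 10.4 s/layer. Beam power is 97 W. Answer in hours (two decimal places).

Layers = ⌈156/0.12⌉ = 1300.
Hatch length per layer = 3780 / 0.061, so 61967.2 mm.
Beam time per layer = 61967.2 / 5880 = 10.5386 s.
Per-layer time: 10.5386 + 10.4 → 20.9386 s.
1300 layers × 20.9386 s/layer = 27220.18 s, i.e. 7.56 hours.

7.56 hours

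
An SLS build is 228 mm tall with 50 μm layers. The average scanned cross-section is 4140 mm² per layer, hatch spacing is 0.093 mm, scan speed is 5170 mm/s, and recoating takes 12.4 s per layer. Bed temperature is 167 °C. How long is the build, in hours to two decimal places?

Layers = ⌈228/0.05⌉ = 4560.
Per-layer scan distance = 4140 / 0.093, so 44516.1 mm.
Scan time per layer = 44516.1 / 5170, so 8.6105 s.
Time per layer = 8.6105 + 12.4 = 21.0105 s.
Total: 4560 × 21.0105 s = 95807.88 s → 26.61 hours.

26.61 hours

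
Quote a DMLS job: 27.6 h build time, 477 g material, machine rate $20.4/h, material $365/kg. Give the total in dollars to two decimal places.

Time charge = 20.4 × 27.6, so $563.04.
Material cost = 365 × 477/1000 = $174.105.
Total = 563.04 + 174.105 = 737.145 ≈ $737.15.

$737.15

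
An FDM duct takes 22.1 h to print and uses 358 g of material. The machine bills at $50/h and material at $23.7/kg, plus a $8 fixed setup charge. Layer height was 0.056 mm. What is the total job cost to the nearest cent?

Time charge = 50 × 22.1 = $1105.00.
Material charge: 23.7 × 358/1000 → $8.4846.
Total = 1105.00 + 8.4846 + 8 = 1121.4846 ≈ $1121.48.

$1121.48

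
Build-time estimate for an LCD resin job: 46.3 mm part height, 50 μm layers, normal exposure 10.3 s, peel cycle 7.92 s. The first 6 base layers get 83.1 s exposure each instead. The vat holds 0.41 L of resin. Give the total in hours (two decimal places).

4.81 hours

Number of layers: 46.3 / 0.05 → 926 (rounded up).
Burn-in layers: 6 × (83.1 + 7.92) → 546.12 s.
Regular layers: 920 × (10.3 + 7.92) → 16762.4 s.
Total = 546.12 + 16762.4 = 17308.52 s = 4.81 hours.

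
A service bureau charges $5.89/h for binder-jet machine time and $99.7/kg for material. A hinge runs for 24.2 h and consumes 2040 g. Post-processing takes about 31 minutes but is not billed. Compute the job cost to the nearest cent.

Machine-time cost = 5.89 × 24.2 = $142.538.
Material cost = 99.7 × 2040/1000, so $203.388.
Job cost: 142.538 + 203.388 = 345.926 ≈ $345.93.

$345.93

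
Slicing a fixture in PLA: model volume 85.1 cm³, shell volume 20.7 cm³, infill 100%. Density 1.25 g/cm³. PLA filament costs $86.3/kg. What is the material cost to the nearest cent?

Interior volume = 85.1 − 20.7 = 64.4 cm³.
Infill deposited = 1.00 × 64.4 = 64.4 cm³.
Deposited volume = 20.7 + 64.4 = 85.1 cm³.
Mass = 85.1 × 1.25 = 106.375 g.
At $86.3/kg: 106.375/1000 × 86.3 = $9.18.

$9.18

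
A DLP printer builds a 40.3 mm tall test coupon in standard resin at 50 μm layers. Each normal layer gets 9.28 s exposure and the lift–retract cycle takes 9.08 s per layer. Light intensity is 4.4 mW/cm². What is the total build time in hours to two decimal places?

Layers = ⌈40.3/0.05⌉ = 806.
Cycle time: 9.28 + 9.08 → 18.36 s.
Build time: 806 × 18.36 s = 14798.16 s, i.e. 4.11 hours.

4.11 hours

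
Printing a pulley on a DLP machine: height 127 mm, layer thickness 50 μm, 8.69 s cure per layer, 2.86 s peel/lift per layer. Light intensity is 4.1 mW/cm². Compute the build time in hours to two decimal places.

8.15 hours

Number of layers: 127 / 0.05 → 2540 (rounded up).
Per-layer time: 8.69 + 2.86 → 11.55 s.
Build time: 2540 × 11.55 s = 29337 s, i.e. 8.15 hours.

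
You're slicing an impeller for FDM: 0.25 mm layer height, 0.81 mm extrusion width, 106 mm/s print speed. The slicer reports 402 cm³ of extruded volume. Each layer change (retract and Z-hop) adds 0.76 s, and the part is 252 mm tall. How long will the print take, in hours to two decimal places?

Bead cross-section: 0.25 × 0.81 → 0.2025 mm².
Toolpath length = 402 cm³ / 0.2025 mm² = 402000 / 0.2025 = 1985185.2 mm.
Extrusion time = 1985185.2 / 106 = 18728.2 s.
Number of layers: 252 / 0.25 → 1008 (rounded up).
Z-hop total = 1008 × 0.76 = 766.08 s.
Altogether 18728.2 + 766.08 = 19494.28 s, i.e. 5.42 hours.

5.42 hours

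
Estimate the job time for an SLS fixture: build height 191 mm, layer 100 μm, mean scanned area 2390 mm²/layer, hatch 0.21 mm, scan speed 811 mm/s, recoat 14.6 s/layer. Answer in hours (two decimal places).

15.19 hours

Layer count = ceil(191 / 0.1) = 1910.
Hatch length per layer = 2390 / 0.21 = 11381 mm.
Per-layer scan time: 11381 / 811 → 14.0333 s.
Time per layer: 14.0333 + 14.6 → 28.6333 s.
Build time = 1910 × 28.6333 = 54689.603 s = 15.19 hours.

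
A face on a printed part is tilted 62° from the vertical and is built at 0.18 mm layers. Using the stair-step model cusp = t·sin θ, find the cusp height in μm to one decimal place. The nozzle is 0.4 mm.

158.9 μm

Cusp = layer height × sin(62°) = 0.18 × 0.8829 = 0.158922 mm = 158.9 μm.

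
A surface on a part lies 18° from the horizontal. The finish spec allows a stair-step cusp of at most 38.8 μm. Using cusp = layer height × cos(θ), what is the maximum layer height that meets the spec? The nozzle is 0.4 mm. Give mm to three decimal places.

cos(18°) = 0.9511; t_max = 0.0388/0.9511 = 0.041 mm.

0.041 mm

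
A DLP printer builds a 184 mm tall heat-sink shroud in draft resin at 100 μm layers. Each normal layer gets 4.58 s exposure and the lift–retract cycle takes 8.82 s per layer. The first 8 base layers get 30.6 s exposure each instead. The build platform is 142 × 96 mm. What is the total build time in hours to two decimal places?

6.91 hours

Layer count = ceil(184 / 0.1) = 1840.
Base layers = 8 × (30.6 + 8.82), so 315.36 s.
Regular layers = 1832 × (4.58 + 8.82), so 24548.8 s.
Total = 315.36 + 24548.8 = 24864.16 s = 6.91 hours.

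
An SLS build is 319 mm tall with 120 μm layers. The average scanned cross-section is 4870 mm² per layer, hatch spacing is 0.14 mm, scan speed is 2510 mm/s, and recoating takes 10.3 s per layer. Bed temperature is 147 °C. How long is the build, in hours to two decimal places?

Layers = ⌈319/0.12⌉ = 2659.
Per-layer scan distance = 4870 / 0.14 = 34785.7 mm.
Scan time per layer = 34785.7 / 2510 = 13.8588 s.
Per-layer time: 13.8588 + 10.3 → 24.1588 s.
2659 layers × 24.1588 s/layer = 64238.2492 s, i.e. 17.84 hours.

17.84 hours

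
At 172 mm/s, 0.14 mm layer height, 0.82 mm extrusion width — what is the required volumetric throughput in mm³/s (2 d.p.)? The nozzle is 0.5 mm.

19.75

A = 0.14 × 0.82 = 0.1148 mm².
Volumetric flow = 172 × 0.1148 = 19.75 mm³/s.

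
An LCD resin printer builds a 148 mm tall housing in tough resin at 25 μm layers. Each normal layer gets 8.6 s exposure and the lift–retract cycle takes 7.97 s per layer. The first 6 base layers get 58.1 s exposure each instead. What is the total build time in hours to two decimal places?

27.33 hours

Number of layers: 148 / 0.025 → 5920 (rounded up).
Burn-in layers: 6 × (58.1 + 7.97) → 396.42 s.
Regular layers = 5914 × (8.6 + 7.97), so 97994.98 s.
Sum: 396.42 + 97994.98 = 98391.4 s → 27.33 hours.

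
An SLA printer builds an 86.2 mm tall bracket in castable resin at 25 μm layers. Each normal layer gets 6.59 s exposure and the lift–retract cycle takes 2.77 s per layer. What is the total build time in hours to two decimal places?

Number of layers: 86.2 / 0.025 → 3448 (rounded up).
Each layer takes = 6.59 + 2.77, so 9.36 s.
Build time: 3448 × 9.36 s = 32273.28 s, i.e. 8.96 hours.

8.96 hours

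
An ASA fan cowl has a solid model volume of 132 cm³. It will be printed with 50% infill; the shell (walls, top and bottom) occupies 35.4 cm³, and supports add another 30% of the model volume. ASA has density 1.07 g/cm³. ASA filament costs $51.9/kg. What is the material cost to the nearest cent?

$6.85

Interior volume = 132 − 35.4, so 96.6 cm³.
Infill volume = 0.50 × 96.6, so 48.3 cm³.
Support = 0.30 × 132 = 39.6 cm³.
Total printed volume = 35.4 + 48.3 + 39.6 = 123.3 cm³.
Mass: 123.3 × 1.07 → 131.931 g.
Cost = 131.931 g / 1000 × $51.9/kg = $6.85.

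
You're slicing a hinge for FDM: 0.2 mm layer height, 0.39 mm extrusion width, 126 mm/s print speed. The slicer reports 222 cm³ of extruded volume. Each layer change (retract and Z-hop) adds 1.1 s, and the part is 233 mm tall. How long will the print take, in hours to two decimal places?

6.63 hours

Line area = 0.2 × 0.39 = 0.078 mm².
Total extruded path = 222000/0.078 = 2846153.8 mm.
Print-move time = 2846153.8 / 126, so 22588.5 s.
Layers = ⌈233/0.2⌉ = 1165.
Layer-change overhead = 1165 × 1.1 = 1281.5 s.
Altogether 22588.5 + 1281.5 = 23870 s, i.e. 6.63 hours.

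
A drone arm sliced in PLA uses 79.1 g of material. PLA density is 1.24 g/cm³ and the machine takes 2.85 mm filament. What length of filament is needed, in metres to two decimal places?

Volume = 79.1 g / 1.24 g·cm⁻³ = 63.7903 cm³ = 63790.3 mm³.
A = π r² = π × 1.425² = 6.3794 mm².
L = V/A = 63790.3/6.3794 = 9999.42 mm → 10.00 m.

10.00 m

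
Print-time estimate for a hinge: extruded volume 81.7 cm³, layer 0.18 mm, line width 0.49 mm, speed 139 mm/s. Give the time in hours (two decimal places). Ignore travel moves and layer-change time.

Bead cross-section = 0.18 × 0.49 = 0.0882 mm².
Toolpath length = 81.7 cm³ / 0.0882 mm² = 81700 / 0.0882 = 926303.9 mm.
Time extruding = 926303.9 / 139, so 6664.1 s.
6664.1 s = 1.85 hours.

1.85 hours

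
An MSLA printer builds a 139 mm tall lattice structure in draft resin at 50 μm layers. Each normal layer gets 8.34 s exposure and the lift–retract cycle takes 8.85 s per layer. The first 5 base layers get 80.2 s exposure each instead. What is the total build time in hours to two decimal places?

13.37 hours

Number of layers: 139 / 0.05 → 2780 (rounded up).
Bottom layers: 5 × (80.2 + 8.85) → 445.25 s.
Normal layers: 2775 × (8.34 + 8.85) → 47702.25 s.
Sum: 445.25 + 47702.25 = 48147.5 s → 13.37 hours.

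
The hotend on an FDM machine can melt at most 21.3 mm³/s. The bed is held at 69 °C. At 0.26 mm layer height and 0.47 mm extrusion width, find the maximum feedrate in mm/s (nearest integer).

174 mm/s

Bead cross-section: 0.26 × 0.47 → 0.1222 mm².
Max speed = 21.3 / 0.1222 = 174.30 ≈ 174 mm/s.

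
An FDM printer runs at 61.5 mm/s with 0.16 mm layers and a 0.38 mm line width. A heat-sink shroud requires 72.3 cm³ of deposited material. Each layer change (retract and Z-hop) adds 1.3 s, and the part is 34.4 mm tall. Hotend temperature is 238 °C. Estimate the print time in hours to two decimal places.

5.45 hours

Bead cross-section: 0.16 × 0.38 → 0.0608 mm².
Path length: 72300 mm³ / 0.0608 mm² → 1189144.7 mm.
Time extruding: 1189144.7 / 61.5 → 19335.7 s.
Number of layers: 34.4 / 0.16 → 215 (rounded up).
Z-hop total: 215 × 1.3 → 279.5 s.
Altogether 19335.7 + 279.5 = 19615.2 s, i.e. 5.45 hours.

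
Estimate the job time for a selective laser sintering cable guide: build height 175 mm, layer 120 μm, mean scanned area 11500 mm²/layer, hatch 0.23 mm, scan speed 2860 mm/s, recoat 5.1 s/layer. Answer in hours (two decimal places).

Layer count = ceil(175 / 0.12) = 1459.
Per-layer scan distance = 11500 / 0.23 = 50000 mm.
Per-layer scan time: 50000 / 2860 → 17.4825 s.
Time per layer = 17.4825 + 5.1, so 22.5825 s.
1459 layers × 22.5825 s/layer = 32947.8675 s, i.e. 9.15 hours.

9.15 hours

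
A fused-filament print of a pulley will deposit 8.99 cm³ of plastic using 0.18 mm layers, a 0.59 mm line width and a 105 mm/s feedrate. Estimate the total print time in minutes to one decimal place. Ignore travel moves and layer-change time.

Bead cross-section: 0.18 × 0.59 → 0.1062 mm².
Total extruded path = 8990/0.1062 = 84651.6 mm.
Time extruding = 84651.6 / 105 = 806.2 s.
That's 806.2 s → 13.4 minutes.

13.4 minutes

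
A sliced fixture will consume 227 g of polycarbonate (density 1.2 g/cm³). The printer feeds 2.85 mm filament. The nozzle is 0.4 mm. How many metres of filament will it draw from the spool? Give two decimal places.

Volume = 227 g / 1.2 g·cm⁻³ = 189.1667 cm³ = 189166.7 mm³.
A = π r² = π × 1.425² = 6.3794 mm².
Length = 189166.7 / 6.3794 = 29652.74 mm = 29.65 m.

29.65 m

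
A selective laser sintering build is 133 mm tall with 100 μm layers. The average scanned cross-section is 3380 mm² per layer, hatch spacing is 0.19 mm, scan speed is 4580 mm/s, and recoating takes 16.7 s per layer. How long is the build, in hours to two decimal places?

Layer count = ceil(133 / 0.1) = 1330.
Scan path per layer = 3380 / 0.19, so 17789.5 mm.
Per-layer scan time: 17789.5 / 4580 → 3.8842 s.
Per-layer time: 3.8842 + 16.7 → 20.5842 s.
Build time = 1330 × 20.5842 = 27376.986 s = 7.60 hours.

7.60 hours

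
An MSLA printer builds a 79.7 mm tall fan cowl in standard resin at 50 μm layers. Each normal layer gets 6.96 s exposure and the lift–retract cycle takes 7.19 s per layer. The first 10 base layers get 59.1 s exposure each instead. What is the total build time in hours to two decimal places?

Number of layers: 79.7 / 0.05 → 1594 (rounded up).
Bottom layers = 10 × (59.1 + 7.19) = 662.9 s.
Remaining layers = 1584 × (6.96 + 7.19) = 22413.6 s.
Total = 662.9 + 22413.6 = 23076.5 s = 6.41 hours.

6.41 hours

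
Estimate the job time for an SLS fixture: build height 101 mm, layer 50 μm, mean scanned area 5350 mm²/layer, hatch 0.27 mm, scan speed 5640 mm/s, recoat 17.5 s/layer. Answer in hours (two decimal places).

Number of layers: 101 / 0.05 → 2020 (rounded up).
Hatch length per layer = 5350 / 0.27, so 19814.8 mm.
Per-layer scan time: 19814.8 / 5640 → 3.5133 s.
Time per layer: 3.5133 + 17.5 → 21.0133 s.
Build time = 2020 × 21.0133 = 42446.866 s = 11.79 hours.

11.79 hours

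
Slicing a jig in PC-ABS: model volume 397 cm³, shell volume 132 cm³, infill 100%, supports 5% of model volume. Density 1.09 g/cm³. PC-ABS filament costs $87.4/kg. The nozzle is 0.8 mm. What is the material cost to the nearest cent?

$39.71

Interior volume = 397 − 132, so 265 cm³.
Infill deposited = 1.00 × 265, so 265 cm³.
Support = 0.05 × 397, so 19.85 cm³.
Total extruded = 132 + 265 + 19.85, so 416.85 cm³.
Mass: 416.85 × 1.09 → 454.3665 g.
Cost = 454.3665 g / 1000 × $87.4/kg = $39.71.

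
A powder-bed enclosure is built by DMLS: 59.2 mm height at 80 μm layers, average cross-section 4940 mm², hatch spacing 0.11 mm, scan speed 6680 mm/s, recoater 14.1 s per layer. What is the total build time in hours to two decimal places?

Layer count = ceil(59.2 / 0.08) = 740.
Scan path per layer = 4940 / 0.11, so 44909.1 mm.
Scan time per layer = 44909.1 / 6680 = 6.7229 s.
Per-layer time = 6.7229 + 14.1 = 20.8229 s.
Build time = 740 × 20.8229 = 15408.946 s = 4.28 hours.

4.28 hours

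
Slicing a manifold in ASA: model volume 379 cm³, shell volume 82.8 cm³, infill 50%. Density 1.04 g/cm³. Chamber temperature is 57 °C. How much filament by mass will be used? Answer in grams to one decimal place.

240.1 g

Interior volume: 379 − 82.8 → 296.2 cm³.
Infill volume = 0.50 × 296.2, so 148.1 cm³.
Total extruded = 82.8 + 148.1 = 230.9 cm³.
Mass = 230.9 × 1.04, so 240.136 g.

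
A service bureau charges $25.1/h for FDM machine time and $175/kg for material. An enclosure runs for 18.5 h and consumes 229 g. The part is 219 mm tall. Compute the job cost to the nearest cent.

Machine cost: 25.1 × 18.5 → $464.35.
Material cost = 175 × 229/1000 = $40.075.
Job cost: 464.35 + 40.075 = 504.425 ≈ $504.43.

$504.43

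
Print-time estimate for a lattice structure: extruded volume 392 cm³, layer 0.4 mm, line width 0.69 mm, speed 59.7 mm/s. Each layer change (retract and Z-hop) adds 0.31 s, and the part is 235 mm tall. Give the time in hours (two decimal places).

6.66 hours

Line area: 0.4 × 0.69 → 0.276 mm².
Path length: 392000 mm³ / 0.276 mm² → 1420289.9 mm.
Extrusion time: 1420289.9 / 59.7 → 23790.5 s.
Number of layers: 235 / 0.4 → 588 (rounded up).
Layer-change overhead = 588 × 0.31 = 182.28 s.
Total = 23790.5 + 182.28 = 23972.78 s = 6.66 hours.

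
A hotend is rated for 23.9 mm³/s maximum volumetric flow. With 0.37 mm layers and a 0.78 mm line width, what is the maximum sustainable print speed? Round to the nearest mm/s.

Bead cross-section: 0.37 × 0.78 → 0.2886 mm².
v_max = Q/A = 23.9/0.2886 = 82.81 mm/s → 83 mm/s.

83 mm/s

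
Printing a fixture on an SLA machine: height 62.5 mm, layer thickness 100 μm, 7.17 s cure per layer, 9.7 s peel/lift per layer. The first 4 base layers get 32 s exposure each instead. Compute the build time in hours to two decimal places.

Number of layers: 62.5 / 0.1 → 625 (rounded up).
Base layers: 4 × (32 + 9.7) → 166.8 s.
Regular layers = 621 × (7.17 + 9.7), so 10476.27 s.
Sum: 166.8 + 10476.27 = 10643.07 s → 2.96 hours.

2.96 hours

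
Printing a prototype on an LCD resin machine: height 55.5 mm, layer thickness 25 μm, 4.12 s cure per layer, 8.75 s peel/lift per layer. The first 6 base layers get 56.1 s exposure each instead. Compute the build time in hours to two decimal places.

8.02 hours

Layers = ⌈55.5/0.025⌉ = 2220.
Base layers: 6 × (56.1 + 8.75) → 389.1 s.
Regular layers = 2214 × (4.12 + 8.75), so 28494.18 s.
Total = 389.1 + 28494.18 = 28883.28 s = 8.02 hours.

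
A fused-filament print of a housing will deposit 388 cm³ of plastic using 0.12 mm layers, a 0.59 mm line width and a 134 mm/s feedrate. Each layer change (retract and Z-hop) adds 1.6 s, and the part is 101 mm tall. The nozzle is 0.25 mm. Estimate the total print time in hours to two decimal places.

Bead cross-section: 0.12 × 0.59 → 0.0708 mm².
Toolpath length = 388 cm³ / 0.0708 mm² = 388000 / 0.0708 = 5480226 mm.
Time extruding = 5480226 / 134, so 40897.2 s.
Layers = ⌈101/0.12⌉ = 842.
Non-print overhead: 842 × 1.6 → 1347.2 s.
Total = 40897.2 + 1347.2 = 42244.4 s = 11.73 hours.

11.73 hours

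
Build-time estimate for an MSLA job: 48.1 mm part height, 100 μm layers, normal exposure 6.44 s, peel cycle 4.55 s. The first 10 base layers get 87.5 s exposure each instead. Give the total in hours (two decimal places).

1.69 hours

Layer count = ceil(48.1 / 0.1) = 481.
Burn-in layers = 10 × (87.5 + 4.55) = 920.5 s.
Normal layers = 471 × (6.44 + 4.55), so 5176.29 s.
Total = 920.5 + 5176.29 = 6096.79 s = 1.69 hours.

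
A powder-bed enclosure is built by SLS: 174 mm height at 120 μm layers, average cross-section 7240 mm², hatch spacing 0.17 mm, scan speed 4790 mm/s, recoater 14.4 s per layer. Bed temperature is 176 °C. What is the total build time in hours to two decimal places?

Number of layers: 174 / 0.12 → 1450 (rounded up).
Per-layer scan distance: 7240 / 0.17 → 42588.2 mm.
Scan time per layer: 42588.2 / 4790 → 8.8911 s.
Per-layer time = 8.8911 + 14.4 = 23.2911 s.
1450 layers × 23.2911 s/layer = 33772.095 s, i.e. 9.38 hours.

9.38 hours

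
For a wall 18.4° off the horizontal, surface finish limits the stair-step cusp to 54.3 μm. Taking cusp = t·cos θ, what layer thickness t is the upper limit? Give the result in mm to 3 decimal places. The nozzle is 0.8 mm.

0.057 mm

Layer height = cusp / cos(18.4°) = 0.0543 / 0.9489 = 0.057 mm.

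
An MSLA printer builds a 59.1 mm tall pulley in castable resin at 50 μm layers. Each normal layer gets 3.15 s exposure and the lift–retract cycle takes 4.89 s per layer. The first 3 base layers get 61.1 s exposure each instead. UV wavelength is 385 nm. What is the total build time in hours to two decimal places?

Number of layers: 59.1 / 0.05 → 1182 (rounded up).
Burn-in layers: 3 × (61.1 + 4.89) → 197.97 s.
Regular layers = 1179 × (3.15 + 4.89) = 9479.16 s.
Sum: 197.97 + 9479.16 = 9677.13 s → 2.69 hours.

2.69 hours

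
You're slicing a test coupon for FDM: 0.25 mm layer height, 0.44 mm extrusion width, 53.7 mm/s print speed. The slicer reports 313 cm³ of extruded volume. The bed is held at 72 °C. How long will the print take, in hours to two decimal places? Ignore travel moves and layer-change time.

14.72 hours

Extrusion cross-section: 0.25 × 0.44 → 0.11 mm².
Total extruded path = 313000/0.11 = 2845454.5 mm.
Time extruding = 2845454.5 / 53.7, so 52988 s.
Converting: 52988 s = 14.72 hours.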